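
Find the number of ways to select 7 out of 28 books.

C(28,7) = 28!/(7! x 21!).

Final answer: \binom{28}{7} = 1184040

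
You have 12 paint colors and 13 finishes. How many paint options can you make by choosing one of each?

By the multiplication principle: 12 x 13.

Final answer: 156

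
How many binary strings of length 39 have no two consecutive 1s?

A valid string ends in 0 (append to any length-(n-1) valid string) or in 01 (append to any length-(n-2) valid string), so a(n) = a(n-1) + a(n-2) with a(1)=2, a(2)=3.
Iterating the recurrence: a(1)=2, a(2)=3, a(3)=5, a(4)=8, a(5)=13, a(6)=21, a(7)=34, a(8)=55, a(9)=89, a(10)=144, a(11)=233, a(12)=377, a(13)=610, a(14)=987, a(15)=1597, a(16)=2584, a(17)=4181, a(18)=6765, a(19)=10946, a(20)=17711, a(21)=28657, a(22)=46368, a(23)=75025, a(24)=121393, a(25)=196418, a(26)=317811, a(27)=514229, a(28)=832040, a(29)=1346269, a(30)=2178309, a(31)=3524578, a(32)=5702887, a(33)=9227465, a(34)=14930352, a(35)=24157817, a(36)=39088169, a(37)=63245986, a(38)=102334155, a(39)=165580141.

Final answer: 165580141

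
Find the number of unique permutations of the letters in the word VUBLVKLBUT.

Letters (B:2, K:1, L:2, T:1, U:2, V:2). Total letters: 10.
Permutations = 10!/(2! x 2! x 2! x 2!).

Final answer: 226800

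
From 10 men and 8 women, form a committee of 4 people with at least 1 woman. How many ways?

Sum over valid woman counts:
C(8,1)C(10,3) = 960
C(8,2)C(10,2) = 1260
C(8,3)C(10,1) = 560
C(8,4)C(10,0) = 70
Total: 960 + 1260 + 560 + 70.

Final answer: 2850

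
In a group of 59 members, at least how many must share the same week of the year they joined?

There are 52 possible values for week of the year they joined. With 59 members and 52 categories, by pigeonhole: ceiling(59/52).

Final answer: 2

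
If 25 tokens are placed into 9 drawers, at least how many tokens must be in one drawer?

By the pigeonhole principle: ceiling(25/9).

Final answer: 3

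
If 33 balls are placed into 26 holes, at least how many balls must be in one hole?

By the pigeonhole principle: ceiling(33/26).

Final answer: 2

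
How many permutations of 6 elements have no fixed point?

Use the recurrence D(n) = (n-1)(D(n-1) + D(n-2)) with D(0)=1, D(1)=0.
D(2) = 1 x (0 + 1) = 1
D(3) = 2 x (1 + 0) = 2
D(4) = 3 x (2 + 1) = 9
D(5) = 4 x (9 + 2) = 44
D(6) = 5 x (D(5) + D(4)) = 5 x (44 + 9)

Final answer: D(6) = 265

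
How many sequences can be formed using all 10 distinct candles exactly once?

The number of ways to arrange 10 distinct objects is 10!.

Final answer: 10! = 3628800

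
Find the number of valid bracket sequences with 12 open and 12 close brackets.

This is counted by the nth Catalan number C_n. Here n = 12 (pairs).
C_n = C(2n,n)/(n+1), so C_{12} = C(24,12)/13 = 2704156/13.

Final answer: C_{12} = 208012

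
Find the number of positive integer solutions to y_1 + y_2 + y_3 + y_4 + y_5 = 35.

Substitute y'_i = y_i - 1 (so y'_i >= 0). Then sum y'_i = 35 - 5 = 30.
Stars and bars: C(30+5-1, 5-1) = C(34,4).

Final answer: C(34,4) = 46376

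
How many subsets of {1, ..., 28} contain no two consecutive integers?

Let a(n) count such subsets of {1, ..., n}. Either n is excluded (a(n-1) ways) or n is included, forcing n-1 out (a(n-2) ways), so a(n) = a(n-1) + a(n-2) with a(1)=2, a(2)=3.
Iterating the recurrence: a(1)=2, a(2)=3, a(3)=5, a(4)=8, a(5)=13, a(6)=21, a(7)=34, a(8)=55, a(9)=89, a(10)=144, a(11)=233, a(12)=377, a(13)=610, a(14)=987, a(15)=1597, a(16)=2584, a(17)=4181, a(18)=6765, a(19)=10946, a(20)=17711, a(21)=28657, a(22)=46368, a(23)=75025, a(24)=121393, a(25)=196418, a(26)=317811, a(27)=514229, a(28)=832040.

Final answer: 832040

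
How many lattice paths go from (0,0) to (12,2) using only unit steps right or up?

Each path has 12 right steps and 2 up steps in some order (14 steps total).
Choose which 2 of the 14 steps are up: C(14,2).

Final answer: C(14,2) = 91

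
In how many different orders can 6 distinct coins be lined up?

The number of ways to arrange 6 distinct objects is 6!.

Final answer: 6! = 720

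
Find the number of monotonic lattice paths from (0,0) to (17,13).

Each path has 17 right steps and 13 up steps in some order (30 steps total).
Choose which 13 of the 30 steps are up: C(30,13).

Final answer: C(30,13) = 119759850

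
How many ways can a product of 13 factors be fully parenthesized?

The structures are counted by the Catalan number C_n. Here n = 13 - 1 = 12.
Using C_0 = 1 and C_(k+1) = C_k x 2(2k+1)/(k+2), build up term by term: C_1=1, C_2=2, C_3=5, C_4=14, C_5=42, C_6=132, C_7=429, C_8=1430, C_9=4862, C_10=16796, C_11=58786, C_12=208012.

Final answer: C_{12} = 208012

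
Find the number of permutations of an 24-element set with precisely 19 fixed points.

Choose which 19 elements are fixed: C(24,19) = 42504.
Derange the remaining 5 using D(j) = (j-1)(D(j-1) + D(j-2)), D(0)=1, D(1)=0: D(2)=1, D(3)=2, D(4)=9, D(5)=44.
Total: 42504 x 44.

Final answer: C(24,19) D(5) = 1870176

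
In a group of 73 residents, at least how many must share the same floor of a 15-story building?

There are 15 possible values for floor of a 15-story building. With 73 residents and 15 categories, by pigeonhole: ceiling(73/15).

Final answer: 5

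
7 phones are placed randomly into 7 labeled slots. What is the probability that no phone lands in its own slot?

Use the recurrence D(n) = (n-1)(D(n-1) + D(n-2)) with D(0)=1, D(1)=0.
Building up: D(2)=1, D(3)=2, D(4)=9, D(5)=44, D(6)=265, D(7)=1854.
Total arrangements: 7! = 5040.
Probability = D(7)/7! = 103/280.

Final answer: D(7)/7! = 1854/5040 = 0.367857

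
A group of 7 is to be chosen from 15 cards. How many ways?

C(15,7) = 15!/(7! x 8!).

Final answer: \binom{15}{7} = 6435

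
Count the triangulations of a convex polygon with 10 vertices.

This is counted by the nth Catalan number C_n. Here n = 10 - 2 = 8.
Using C_0 = 1 and C_(k+1) = C_k x 2(2k+1)/(k+2), build up term by term: C_1=1, C_2=2, C_3=5, C_4=14, C_5=42, C_6=132, C_7=429, C_8=1430.

Final answer: C_{8} = 1430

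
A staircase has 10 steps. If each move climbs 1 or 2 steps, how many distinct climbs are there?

Condition on the final move: it is a 1-step (f(n-1) ways to get there) or a 2-step (f(n-2) ways), so f(n) = f(n-1) + f(n-2), with f(1)=1, f(2)=2.
Building up term by term: f(1)=1, f(2)=2, f(3)=3, f(4)=5, f(5)=8, f(6)=13, f(7)=21, f(8)=34, f(9)=55, f(10)=89.

Final answer: 89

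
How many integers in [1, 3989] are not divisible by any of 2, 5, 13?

|div by 2|=1994, |div by 5|=797, |div by 13|=306.
|div by 2&5|=398, |div by 2&13|=153, |div by 5&13|=61, |div by all|=30.
By inclusion-exclusion, divisible by at least one: 1994+797+306-398-153-61+30 = 2515.
Not divisible by any: 3989 - 2515.

Final answer: 1474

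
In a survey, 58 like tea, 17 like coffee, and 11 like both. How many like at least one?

|A union B| = |A| + |B| - |A intersect B| = 58 + 17 - 11.

Final answer: 64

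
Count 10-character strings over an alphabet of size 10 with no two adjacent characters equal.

Let g(n) count such strings. g(1) = 10, and each valid string of length n-1 extends in 9 ways (any symbol but the last), so g(n) = 9 g(n-1).
Total: g(10) = 10 x 9^9.

Final answer: 10 x 9^{9} = 3874204890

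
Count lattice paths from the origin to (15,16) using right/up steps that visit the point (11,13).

Paths (0,0)->(11,13): C(24,13) = 2496144.
Paths (11,13)->(15,16): C(7,3) = 35.
By multiplication principle: 2496144 x 35.

Final answer: 87365040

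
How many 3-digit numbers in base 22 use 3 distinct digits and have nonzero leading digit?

First digit: 21 (nonzero). Second: 21 (not first). Third: 20, etc.
Total: 21 x 21 x 20.

Final answer: 8820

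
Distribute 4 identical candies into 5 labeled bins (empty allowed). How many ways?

Stars and bars: C(n+k-1, k-1) = C(8,4).

Final answer: C(8,4) = 70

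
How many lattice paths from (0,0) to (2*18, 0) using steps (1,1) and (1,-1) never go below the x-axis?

Total monotonic paths to (18,18): C(36,18) = 9075135300.
Reflecting each bad path at its first crossing gives a bijection with paths to (17,19): C(36,19) = 8597496600.
Valid Dyck paths: 9075135300 - 8597496600.
(These counts are the Catalan numbers.)

Final answer: C_{18} = 477638700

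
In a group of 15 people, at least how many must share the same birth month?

There are 12 possible values for birth month. With 15 people and 12 categories, by pigeonhole: ceiling(15/12).

Final answer: 2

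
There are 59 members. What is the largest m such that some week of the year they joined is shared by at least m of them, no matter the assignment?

There are 52 possible values for week of the year they joined. With 59 members and 52 categories, by pigeonhole: ceiling(59/52).

Final answer: 2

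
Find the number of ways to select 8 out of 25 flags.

C(25,8) = 25!/(8! x (25-8)!).

Final answer: C(25,8) = 1081575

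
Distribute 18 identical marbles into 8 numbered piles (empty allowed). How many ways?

Stars and bars: C(n+k-1, k-1) = C(25,7).

Final answer: C(25,7) = 480700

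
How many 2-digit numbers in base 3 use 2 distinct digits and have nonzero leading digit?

The leading digit has 2 choices (anything but zero); the next has 2 (anything but the first), then 1, and so on, one fewer each time.
Total: 2 x 2.

Final answer: 4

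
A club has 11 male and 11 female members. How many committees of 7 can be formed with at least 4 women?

Sum over valid woman counts:
C(11,4)C(11,3) = 54450
C(11,5)C(11,2) = 25410
C(11,6)C(11,1) = 5082
C(11,7)C(11,0) = 330
Total: 54450 + 25410 + 5082 + 330.

Final answer: 85272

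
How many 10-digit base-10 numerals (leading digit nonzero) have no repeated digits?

The leading digit has 9 choices (anything but zero); the next has 9 (anything but the first), then 8, and so on, one fewer each time.
Total: 9 x 9 x 8 x 7 x 6 x 5 x 4 x 3 x 2 x 1.

Final answer: 3265920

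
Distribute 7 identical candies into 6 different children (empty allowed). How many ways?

Stars and bars: C(n+k-1, k-1) = C(12,5).

Final answer: C(12,5) = 792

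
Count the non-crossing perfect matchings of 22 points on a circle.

This is a standard Catalan-number count: the answer is C_n. Here n = 22/2 = 11.
C_n = (2n)!/(n!(n+1)!), so C_{11} = 22!/(11! x 12!) = C(22,11)/12 = 705432/12.

Final answer: C_{11} = 58786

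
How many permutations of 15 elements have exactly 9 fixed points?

Choose which 9 elements are fixed: C(15,9) = 5005.
Derange the remaining 6 using D(j) = (j-1)(D(j-1) + D(j-2)), D(0)=1, D(1)=0: D(2)=1, D(3)=2, D(4)=9, D(5)=44, D(6)=265.
Total: 5005 x 265.

Final answer: C(15,9) D(6) = 1326325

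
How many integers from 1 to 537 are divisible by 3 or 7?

Multiples of 3: 179. Multiples of 7: 76. Of both (lcm=21): 25.
By inclusion-exclusion: 179 + 76 - 25.

Final answer: 230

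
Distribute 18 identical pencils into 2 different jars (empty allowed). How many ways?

Stars and bars: C(n+k-1, k-1) = C(19,1).

Final answer: C(19,1) = 19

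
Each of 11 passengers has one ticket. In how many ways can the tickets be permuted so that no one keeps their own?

D(n) = (n-1)(D(n-1) + D(n-2)), D(0)=1, D(1)=0.
D(2) = 1 x (0 + 1) = 1
D(3) = 2 x (1 + 0) = 2
D(4) = 3 x (2 + 1) = 9
D(5) = 4 x (9 + 2) = 44
D(6) = 5 x (44 + 9) = 265
D(7) = 6 x (265 + 44) = 1854
D(8) = 7 x (1854 + 265) = 14833
D(9) = 8 x (14833 + 1854) = 133496
D(10) = 9 x (133496 + 14833) = 1334961
D(11) = 10 x (D(10) + D(9)) = 10 x (1334961 + 133496)

Final answer: D(11) = 14684570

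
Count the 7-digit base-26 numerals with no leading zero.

In base 26, the leading digit has 25 choices (1..25); each of the remaining 6 digits has 26 choices.
Total: 25 x 26^6.

Final answer: 7722894400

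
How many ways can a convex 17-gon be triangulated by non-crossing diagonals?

This is counted by the nth Catalan number C_n. Here n = 17 - 2 = 15.
C_n = C(2n,n)/(n+1), so C_{15} = C(30,15)/16 = 155117520/16.

Final answer: C_{15} = 9694845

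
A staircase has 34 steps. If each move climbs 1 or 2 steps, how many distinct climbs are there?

Let f(n) count the ways. The last step is size 1 or 2, so f(n) = f(n-1) + f(n-2) with f(1)=1, f(2)=2.
Computing successive values: f(1)=1, f(2)=2, f(3)=3, f(4)=5, f(5)=8, f(6)=13, f(7)=21, f(8)=34, f(9)=55, f(10)=89, f(11)=144, f(12)=233, f(13)=377, f(14)=610, f(15)=987, f(16)=1597, f(17)=2584, f(18)=4181, f(19)=6765, f(20)=10946, f(21)=17711, f(22)=28657, f(23)=46368, f(24)=75025, f(25)=121393, f(26)=196418, f(27)=317811, f(28)=514229, f(29)=832040, f(30)=1346269, f(31)=2178309, f(32)=3524578, f(33)=5702887, f(34)=9227465.

Final answer: 9227465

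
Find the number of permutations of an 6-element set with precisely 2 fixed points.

Choose which 2 elements are fixed: C(6,2) = 15.
Derange the remaining 4 using D(j) = (j-1)(D(j-1) + D(j-2)), D(0)=1, D(1)=0: D(2)=1, D(3)=2, D(4)=9.
Total: 15 x 9.

Final answer: C(6,2) D(4) = 135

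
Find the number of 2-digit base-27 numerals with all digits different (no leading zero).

The leading digit has 26 choices (anything but zero); the next has 26 (anything but the first), then 25, and so on, one fewer each time.
Total: 26 x 26.

Final answer: 676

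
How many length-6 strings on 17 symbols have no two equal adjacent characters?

Let g(n) count such strings. g(1) = 17, and each valid string of length n-1 extends in 16 ways (any symbol but the last), so g(n) = 16 g(n-1).
Total: g(6) = 17 x 16^5.

Final answer: 17 x 16^{5} = 17825792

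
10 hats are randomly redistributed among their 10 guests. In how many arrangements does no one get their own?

Derangements satisfy D(n) = (n-1)(D(n-1) + D(n-2)), starting from D(0)=1, D(1)=0.
D(2) = 1 x (0 + 1) = 1
D(3) = 2 x (1 + 0) = 2
D(4) = 3 x (2 + 1) = 9
D(5) = 4 x (9 + 2) = 44
D(6) = 5 x (44 + 9) = 265
D(7) = 6 x (265 + 44) = 1854
D(8) = 7 x (1854 + 265) = 14833
D(9) = 8 x (14833 + 1854) = 133496
D(10) = 9 x (D(9) + D(8)) = 9 x (133496 + 14833)

Final answer: D(10) = 1334961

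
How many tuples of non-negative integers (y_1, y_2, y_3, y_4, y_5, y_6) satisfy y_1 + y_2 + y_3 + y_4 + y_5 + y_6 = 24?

Stars and bars with 24 stars and 5 bars:
C(24+6-1, 6-1) = C(29,5).

Final answer: C(29,5) = 118755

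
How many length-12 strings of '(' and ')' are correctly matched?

The structures are counted by the Catalan number C_n. Here n = 6 (pairs).
C_n = C(2n,n) - C(2n,n+1), so C_{6} = C(12,6) - C(12,7) = 924 - 792.

Final answer: C_{6} = 132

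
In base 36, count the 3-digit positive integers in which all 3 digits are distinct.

First digit: 35 (nonzero). Second: 35 (not first). Third: 34, etc.
Total: 35 x 35 x 34.

Final answer: 41650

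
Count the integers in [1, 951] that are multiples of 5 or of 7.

Multiples of 5: 190. Multiples of 7: 135. Of both (lcm=35): 27.
By inclusion-exclusion: 190 + 135 - 27.

Final answer: 298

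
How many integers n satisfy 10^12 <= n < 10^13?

First digit: 9 choices (1-9). Each of the remaining 12 digits: 10 choices.
Total: 9 x 10^12.

Final answer: 9000000000000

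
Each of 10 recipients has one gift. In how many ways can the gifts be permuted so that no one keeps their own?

D(n) = (n-1)(D(n-1) + D(n-2)), D(0)=1, D(1)=0.
D(2) = 1 x (0 + 1) = 1
D(3) = 2 x (1 + 0) = 2
D(4) = 3 x (2 + 1) = 9
D(5) = 4 x (9 + 2) = 44
D(6) = 5 x (44 + 9) = 265
D(7) = 6 x (265 + 44) = 1854
D(8) = 7 x (1854 + 265) = 14833
D(9) = 8 x (14833 + 1854) = 133496
D(10) = 9 x (D(9) + D(8)) = 9 x (133496 + 14833)

Final answer: D(10) = 1334961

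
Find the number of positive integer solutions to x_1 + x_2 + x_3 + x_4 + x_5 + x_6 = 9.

Substitute x'_i = x_i - 1 (so x'_i >= 0). Then sum x'_i = 9 - 6 = 3.
Stars and bars: C(3+6-1, 6-1) = C(8,5).

Final answer: C(8,5) = 56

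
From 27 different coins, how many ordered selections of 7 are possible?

P(27,7) = 27!/(27-7)! = 27!/20!.

Final answer: P(27,7) = 4475671200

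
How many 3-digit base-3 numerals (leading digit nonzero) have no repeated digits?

First digit: 2 (nonzero). Second: 2 (not first). Third: 1, etc.
Total: 2 x 2 x 1.

Final answer: 4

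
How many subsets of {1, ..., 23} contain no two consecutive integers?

Let a(n) count such subsets of {1, ..., n}. Either n is excluded (a(n-1) ways) or n is included, forcing n-1 out (a(n-2) ways), so a(n) = a(n-1) + a(n-2) with a(1)=2, a(2)=3.
Computing successive values: a(1)=2, a(2)=3, a(3)=5, a(4)=8, a(5)=13, a(6)=21, a(7)=34, a(8)=55, a(9)=89, a(10)=144, a(11)=233, a(12)=377, a(13)=610, a(14)=987, a(15)=1597, a(16)=2584, a(17)=4181, a(18)=6765, a(19)=10946, a(20)=17711, a(21)=28657, a(22)=46368, a(23)=75025.

Final answer: 75025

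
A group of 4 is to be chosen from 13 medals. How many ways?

C(13,4) = 13!/(4! x 9!).

Final answer: \binom{13}{4} = 715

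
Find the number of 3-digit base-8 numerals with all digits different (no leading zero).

The leading digit has 7 choices (anything but zero); the next has 7 (anything but the first), then 6, and so on, one fewer each time.
Total: 7 x 7 x 6.

Final answer: 294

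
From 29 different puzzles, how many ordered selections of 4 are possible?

P(29,4) = 29!/(29-4)! = 29!/25!.

Final answer: P(29,4) = 570024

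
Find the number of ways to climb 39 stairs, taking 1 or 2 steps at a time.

Let f(n) be the number of climbs. Removing the last move (1 or 2 steps) gives f(n) = f(n-1) + f(n-2); base cases f(1)=1, f(2)=2.
Computing successive values: f(1)=1, f(2)=2, f(3)=3, f(4)=5, f(5)=8, f(6)=13, f(7)=21, f(8)=34, f(9)=55, f(10)=89, f(11)=144, f(12)=233, f(13)=377, f(14)=610, f(15)=987, f(16)=1597, f(17)=2584, f(18)=4181, f(19)=6765, f(20)=10946, f(21)=17711, f(22)=28657, f(23)=46368, f(24)=75025, f(25)=121393, f(26)=196418, f(27)=317811, f(28)=514229, f(29)=832040, f(30)=1346269, f(31)=2178309, f(32)=3524578, f(33)=5702887, f(34)=9227465, f(35)=14930352, f(36)=24157817, f(37)=39088169, f(38)=63245986, f(39)=102334155.

Final answer: 102334155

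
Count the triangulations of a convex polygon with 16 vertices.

The structures are counted by the Catalan number C_n. Here n = 16 - 2 = 14.
C_n = C(2n,n)/(n+1), so C_{14} = C(28,14)/15 = 40116600/15.

Final answer: C_{14} = 2674440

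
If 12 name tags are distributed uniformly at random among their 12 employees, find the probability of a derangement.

Derangements satisfy D(n) = (n-1)(D(n-1) + D(n-2)), starting from D(0)=1, D(1)=0.
Building up: D(2)=1, D(3)=2, D(4)=9, D(5)=44, D(6)=265, D(7)=1854, D(8)=14833, D(9)=133496, D(10)=1334961, D(11)=14684570, D(12)=176214841.
Total arrangements: 12! = 479001600.
Probability = D(12)/12! = 16019531/43545600.

Final answer: D(12)/12! = 176214841/479001600 = 0.367879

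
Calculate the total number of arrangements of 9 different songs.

The number of ways to arrange 9 distinct objects is 9!.

Final answer: 9! = 362880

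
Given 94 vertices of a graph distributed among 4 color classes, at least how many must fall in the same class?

By pigeonhole with 94 objects and 4 categories: ceiling(94/4).

Final answer: 24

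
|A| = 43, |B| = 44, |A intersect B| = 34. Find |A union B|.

|A union B| = |A| + |B| - |A intersect B| = 43 + 44 - 34.

Final answer: 53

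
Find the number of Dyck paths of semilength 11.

Total monotonic paths to (11,11): C(22,11) = 705432.
By the reflection principle, paths that go above the diagonal number C(22,12) = 646646.
Valid Dyck paths: 705432 - 646646.
(Equivalently, C_{11} = C(22,11)/12 = 705432/12.)

Final answer: C_{11} = 58786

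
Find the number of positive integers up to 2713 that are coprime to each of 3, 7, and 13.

|div by 3|=904, |div by 7|=387, |div by 13|=208.
|div by 3&7|=129, |div by 3&13|=69, |div by 7&13|=29, |div by all|=9.
By inclusion-exclusion, divisible by at least one: 904+387+208-129-69-29+9 = 1281.
Not divisible by any: 2713 - 1281.

Final answer: 1432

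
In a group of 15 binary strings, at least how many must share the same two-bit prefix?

There are 4 possible values for two-bit prefix. With 15 binary strings and 4 categories, by pigeonhole: ceiling(15/4).

Final answer: 4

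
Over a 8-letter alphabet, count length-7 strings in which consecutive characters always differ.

Let g(n) count such strings. g(1) = 8, and each valid string of length n-1 extends in 7 ways (any symbol but the last), so g(n) = 7 g(n-1).
Total: g(7) = 8 x 7^6.

Final answer: 8 x 7^{6} = 941192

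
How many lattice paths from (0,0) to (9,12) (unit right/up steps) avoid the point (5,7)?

Total paths to (9,12): C(21,12) = 293930.
Paths through (5,7): C(12,7) x C(9,5) = 99792.
Avoiding (5,7): 293930 - 99792.

Final answer: 194138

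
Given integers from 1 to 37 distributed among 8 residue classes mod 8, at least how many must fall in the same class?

By pigeonhole with 37 objects and 8 categories: ceiling(37/8).

Final answer: 5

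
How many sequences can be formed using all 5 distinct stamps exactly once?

The number of ways to arrange 5 distinct objects is 5!.

Final answer: 5! = 120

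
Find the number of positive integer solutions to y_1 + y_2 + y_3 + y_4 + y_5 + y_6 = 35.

Substitute y'_i = y_i - 1 (so y'_i >= 0). Then sum y'_i = 35 - 6 = 29.
Stars and bars: C(29+6-1, 6-1) = C(34,5).

Final answer: C(34,5) = 278256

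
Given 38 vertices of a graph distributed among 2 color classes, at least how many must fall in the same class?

By pigeonhole with 38 objects and 2 categories: ceiling(38/2).

Final answer: 19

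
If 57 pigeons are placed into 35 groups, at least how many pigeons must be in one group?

By the pigeonhole principle: ceiling(57/35).

Final answer: 2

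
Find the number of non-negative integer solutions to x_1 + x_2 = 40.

Stars and bars with 40 stars and 1 bars:
C(40+2-1, 2-1) = C(41,1).

Final answer: C(41,1) = 41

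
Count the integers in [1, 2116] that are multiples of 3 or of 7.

Multiples of 3: 705. Multiples of 7: 302. Of both (lcm=21): 100.
By inclusion-exclusion: 705 + 302 - 100.

Final answer: 907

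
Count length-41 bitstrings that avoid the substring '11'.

Let a(n) count valid strings. If the last bit is 0 the prefix is any valid string of length n-1; if it is 1 the string must end in 01 with a valid prefix of length n-2. So a(n) = a(n-1) + a(n-2), a(1)=2, a(2)=3.
Computing successive values: a(1)=2, a(2)=3, a(3)=5, a(4)=8, a(5)=13, a(6)=21, a(7)=34, a(8)=55, a(9)=89, a(10)=144, a(11)=233, a(12)=377, a(13)=610, a(14)=987, a(15)=1597, a(16)=2584, a(17)=4181, a(18)=6765, a(19)=10946, a(20)=17711, a(21)=28657, a(22)=46368, a(23)=75025, a(24)=121393, a(25)=196418, a(26)=317811, a(27)=514229, a(28)=832040, a(29)=1346269, a(30)=2178309, a(31)=3524578, a(32)=5702887, a(33)=9227465, a(34)=14930352, a(35)=24157817, a(36)=39088169, a(37)=63245986, a(38)=102334155, a(39)=165580141, a(40)=267914296, a(41)=433494437.

Final answer: 433494437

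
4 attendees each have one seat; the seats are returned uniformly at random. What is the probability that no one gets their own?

Use the recurrence D(n) = (n-1)(D(n-1) + D(n-2)) with D(0)=1, D(1)=0.
Building up: D(2)=1, D(3)=2, D(4)=9.
Total arrangements: 4! = 24.
Probability = D(4)/4! = 3/8.

Final answer: D(4)/4! = 9/24 = 0.375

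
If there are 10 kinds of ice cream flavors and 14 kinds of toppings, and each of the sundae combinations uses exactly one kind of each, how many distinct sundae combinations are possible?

By the multiplication principle: 10 x 14.

Final answer: 140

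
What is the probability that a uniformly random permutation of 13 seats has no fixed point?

Use the recurrence D(n) = (n-1)(D(n-1) + D(n-2)) with D(0)=1, D(1)=0.
Building up: D(2)=1, D(3)=2, D(4)=9, D(5)=44, D(6)=265, D(7)=1854, D(8)=14833, D(9)=133496, D(10)=1334961, D(11)=14684570, D(12)=176214841, D(13)=2290792932.
Total arrangements: 13! = 6227020800.
Probability = D(13)/13! = 63633137/172972800.

Final answer: D(13)/13! = 2290792932/6227020800 = 0.367879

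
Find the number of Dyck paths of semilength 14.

Total monotonic paths to (14,14): C(28,14) = 40116600.
A path is bad iff it touches y = x + 1; reflecting its initial segment maps bad paths bijectively onto all paths to (13,15), of which there are C(28,15) = 37442160.
Valid Dyck paths: 40116600 - 37442160.
(This is the Catalan number C_{14}.)

Final answer: C_{14} = 2674440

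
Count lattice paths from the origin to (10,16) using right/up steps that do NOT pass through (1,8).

Total paths to (10,16): C(26,16) = 5311735.
Paths through (1,8): C(9,8) x C(17,8) = 218790.
Avoiding (1,8): 5311735 - 218790.

Final answer: 5092945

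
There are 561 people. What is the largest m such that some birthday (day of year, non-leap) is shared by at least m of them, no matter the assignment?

There are 365 possible values for birthday (day of year, non-leap). With 561 people and 365 categories, by pigeonhole: ceiling(561/365).

Final answer: 2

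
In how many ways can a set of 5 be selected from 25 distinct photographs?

C(25,5) = 25!/(5! x (25-5)!).

Final answer: C(25,5) = 53130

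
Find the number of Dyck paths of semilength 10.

Total monotonic paths to (10,10): C(20,10) = 184756.
Paths that cross above y=x (reflection bijection): C(20,11) = 167960.
Valid Dyck paths: 184756 - 167960.
(These counts are the Catalan numbers.)

Final answer: C_{10} = 16796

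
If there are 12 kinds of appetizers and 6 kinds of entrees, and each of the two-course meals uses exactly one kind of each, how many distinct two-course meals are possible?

By the multiplication principle: 12 x 6.

Final answer: 72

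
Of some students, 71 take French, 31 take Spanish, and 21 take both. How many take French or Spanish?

|A union B| = |A| + |B| - |A intersect B| = 71 + 31 - 21.

Final answer: 81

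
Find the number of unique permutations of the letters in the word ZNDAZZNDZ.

Letters (A:1, D:2, N:2, Z:4). Total letters: 9.
Permutations = 9!/(4! x 2! x 2!).

Final answer: 3780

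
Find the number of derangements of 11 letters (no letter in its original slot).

Use the recurrence D(n) = (n-1)(D(n-1) + D(n-2)) with D(0)=1, D(1)=0.
D(2) = 1 x (0 + 1) = 1
D(3) = 2 x (1 + 0) = 2
D(4) = 3 x (2 + 1) = 9
D(5) = 4 x (9 + 2) = 44
D(6) = 5 x (44 + 9) = 265
D(7) = 6 x (265 + 44) = 1854
D(8) = 7 x (1854 + 265) = 14833
D(9) = 8 x (14833 + 1854) = 133496
D(10) = 9 x (133496 + 14833) = 1334961
D(11) = 10 x (D(10) + D(9)) = 10 x (1334961 + 133496)

Final answer: D(11) = 14684570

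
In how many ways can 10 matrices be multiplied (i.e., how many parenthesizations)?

The structures are counted by the Catalan number C_n. Here n = 10 - 1 = 9.
C_n = (2n)!/(n!(n+1)!), so C_{9} = 18!/(9! x 10!) = C(18,9)/10 = 48620/10.

Final answer: C_{9} = 4862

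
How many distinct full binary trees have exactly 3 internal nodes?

The structures are counted by the Catalan number C_n. Here n = 3.
Using C_0 = 1 and C_(k+1) = C_k x 2(2k+1)/(k+2), build up term by term: C_1=1, C_2=2, C_3=5.

Final answer: C_{3} = 5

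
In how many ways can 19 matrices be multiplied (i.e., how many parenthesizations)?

This is a standard Catalan-number count: the answer is C_n. Here n = 19 - 1 = 18.
Using C_0 = 1 and C_(k+1) = C_k x 2(2k+1)/(k+2), build up term by term: C_1=1, C_2=2, C_3=5, C_4=14, C_5=42, C_6=132, C_7=429, C_8=1430, C_9=4862, C_10=16796, C_11=58786, C_12=208012, C_13=742900, C_14=2674440, C_15=9694845, C_16=35357670, C_17=129644790, C_18=477638700.

Final answer: C_{18} = 477638700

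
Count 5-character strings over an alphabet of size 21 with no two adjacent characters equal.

Let g(n) count such strings. g(1) = 21, and each valid string of length n-1 extends in 20 ways (any symbol but the last), so g(n) = 20 g(n-1).
Total: g(5) = 21 x 20^4.

Final answer: 21 x 20^{4} = 3360000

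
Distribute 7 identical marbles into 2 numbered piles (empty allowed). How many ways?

Stars and bars: C(n+k-1, k-1) = C(8,1).

Final answer: C(8,1) = 8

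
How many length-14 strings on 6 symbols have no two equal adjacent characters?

First character: 6 choices. Each subsequent: 5 choices (must differ from the previous one).
Total: 6 x 5^13.

Final answer: 6 x 5^{13} = 7324218750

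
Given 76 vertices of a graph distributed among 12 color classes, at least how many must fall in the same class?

By pigeonhole with 76 objects and 12 categories: ceiling(76/12).

Final answer: 7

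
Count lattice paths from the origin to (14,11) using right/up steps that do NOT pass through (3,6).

Total paths to (14,11): C(25,11) = 4457400.
Paths through (3,6): C(9,6) x C(16,5) = 366912.
Avoiding (3,6): 4457400 - 366912.

Final answer: 4090488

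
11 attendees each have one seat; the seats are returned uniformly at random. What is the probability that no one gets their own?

Use the recurrence D(n) = (n-1)(D(n-1) + D(n-2)) with D(0)=1, D(1)=0.
Building up: D(2)=1, D(3)=2, D(4)=9, D(5)=44, D(6)=265, D(7)=1854, D(8)=14833, D(9)=133496, D(10)=1334961, D(11)=14684570.
Total arrangements: 11! = 39916800.
Probability = D(11)/11! = 1468457/3991680.

Final answer: D(11)/11! = 14684570/39916800 = 0.367879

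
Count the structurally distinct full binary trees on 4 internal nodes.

This is a standard Catalan-number count: the answer is C_n. Here n = 4.
C_n = (2n)!/(n!(n+1)!), so C_{4} = 8!/(4! x 5!) = C(8,4)/5 = 70/5.

Final answer: C_{4} = 14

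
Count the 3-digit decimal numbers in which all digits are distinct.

First digit: 9 (not 0). Second: 9 (not first). Third: 8, etc.
Total: 9 x 9 x 8.

Final answer: 648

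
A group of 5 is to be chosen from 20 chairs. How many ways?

C(20,5) = 20!/(5! x (20-5)!).

Final answer: C(20,5) = 15504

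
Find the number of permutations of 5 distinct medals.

The number of ways to arrange 5 distinct objects is 5!.

Final answer: 5! = 120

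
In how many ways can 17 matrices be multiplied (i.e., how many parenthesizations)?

This is a standard Catalan-number count: the answer is C_n. Here n = 17 - 1 = 16.
C_n = (2n)!/(n!(n+1)!), so C_{16} = 32!/(16! x 17!) = C(32,16)/17 = 601080390/17.

Final answer: C_{16} = 35357670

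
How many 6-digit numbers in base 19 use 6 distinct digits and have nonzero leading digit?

First digit: 18 (nonzero). Second: 18 (not first). Third: 17, etc.
Total: 18 x 18 x 17 x 16 x 15 x 14.

Final answer: 18506880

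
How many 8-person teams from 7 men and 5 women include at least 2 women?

Sum over valid woman counts:
C(5,2)C(7,6) = 70
C(5,3)C(7,5) = 210
C(5,4)C(7,4) = 175
C(5,5)C(7,3) = 35
Total: 70 + 210 + 175 + 35.

Final answer: 490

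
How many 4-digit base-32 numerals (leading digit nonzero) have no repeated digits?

First digit: 31 (nonzero). Second: 31 (not first). Third: 30, etc.
Total: 31 x 31 x 30 x 29.

Final answer: 836070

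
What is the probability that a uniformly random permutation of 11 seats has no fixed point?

D(n) = (n-1)(D(n-1) + D(n-2)), D(0)=1, D(1)=0.
Building up: D(2)=1, D(3)=2, D(4)=9, D(5)=44, D(6)=265, D(7)=1854, D(8)=14833, D(9)=133496, D(10)=1334961, D(11)=14684570.
Total arrangements: 11! = 39916800.
Probability = D(11)/11! = 1468457/3991680.

Final answer: D(11)/11! = 14684570/39916800 = 0.367879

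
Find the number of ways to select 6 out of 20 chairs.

C(20,6) = 20!/(6! x 14!).

Final answer: \binom{20}{6} = 38760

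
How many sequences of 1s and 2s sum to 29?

Let f(n) count the ways. The last step is size 1 or 2, so f(n) = f(n-1) + f(n-2) with f(1)=1, f(2)=2.
Iterating the recurrence: f(1)=1, f(2)=2, f(3)=3, f(4)=5, f(5)=8, f(6)=13, f(7)=21, f(8)=34, f(9)=55, f(10)=89, f(11)=144, f(12)=233, f(13)=377, f(14)=610, f(15)=987, f(16)=1597, f(17)=2584, f(18)=4181, f(19)=6765, f(20)=10946, f(21)=17711, f(22)=28657, f(23)=46368, f(24)=75025, f(25)=121393, f(26)=196418, f(27)=317811, f(28)=514229, f(29)=832040.

Final answer: 832040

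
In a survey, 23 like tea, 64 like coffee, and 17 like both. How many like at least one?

|A union B| = |A| + |B| - |A intersect B| = 23 + 64 - 17.

Final answer: 70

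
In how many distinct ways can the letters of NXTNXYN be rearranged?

Letters (N:3, T:1, X:2, Y:1). Total letters: 7.
Permutations = 7!/(3! x 2!).

Final answer: 420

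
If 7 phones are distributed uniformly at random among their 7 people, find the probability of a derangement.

D(n) = (n-1)(D(n-1) + D(n-2)), D(0)=1, D(1)=0.
Building up: D(2)=1, D(3)=2, D(4)=9, D(5)=44, D(6)=265, D(7)=1854.
Total arrangements: 7! = 5040.
Probability = D(7)/7! = 103/280.

Final answer: D(7)/7! = 1854/5040 = 0.367857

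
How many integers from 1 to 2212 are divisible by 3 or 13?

Multiples of 3: 737. Multiples of 13: 170. Of both (lcm=39): 56.
By inclusion-exclusion: 737 + 170 - 56.

Final answer: 851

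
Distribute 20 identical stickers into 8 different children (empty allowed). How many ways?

Stars and bars: C(n+k-1, k-1) = C(27,7).

Final answer: C(27,7) = 888030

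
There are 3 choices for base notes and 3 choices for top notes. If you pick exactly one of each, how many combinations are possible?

By the multiplication principle: 3 x 3.

Final answer: 9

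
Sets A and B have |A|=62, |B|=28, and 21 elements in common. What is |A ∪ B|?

|A union B| = |A| + |B| - |A intersect B| = 62 + 28 - 21.

Final answer: 69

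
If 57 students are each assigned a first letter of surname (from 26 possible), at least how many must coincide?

There are 26 possible values for first letter of surname. With 57 students and 26 categories, by pigeonhole: ceiling(57/26).

Final answer: 3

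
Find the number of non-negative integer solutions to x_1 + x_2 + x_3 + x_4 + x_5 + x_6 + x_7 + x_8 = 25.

Stars and bars with 25 stars and 7 bars:
C(25+8-1, 8-1) = C(32,7).

Final answer: C(32,7) = 3365856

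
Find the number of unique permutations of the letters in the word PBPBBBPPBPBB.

Letters (B:7, P:5). Total letters: 12.
Permutations = 12!/(7! x 5!).

Final answer: 792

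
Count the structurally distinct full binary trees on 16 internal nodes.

The structures are counted by the Catalan number C_n. Here n = 16.
C_n = C(2n,n) - C(2n,n+1), so C_{16} = C(32,16) - C(32,17) = 601080390 - 565722720.

Final answer: C_{16} = 35357670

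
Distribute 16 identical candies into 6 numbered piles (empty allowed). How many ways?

Stars and bars: C(n+k-1, k-1) = C(21,5).

Final answer: C(21,5) = 20349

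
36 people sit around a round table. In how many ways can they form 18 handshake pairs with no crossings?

This is counted by the nth Catalan number C_n. Here n = 36/2 = 18.
C_n = C(2n,n) - C(2n,n+1), so C_{18} = C(36,18) - C(36,19) = 9075135300 - 8597496600.

Final answer: C_{18} = 477638700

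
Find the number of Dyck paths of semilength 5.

Total monotonic paths to (5,5): C(10,5) = 252.
Paths that cross above y=x (reflection bijection): C(10,6) = 210.
Valid Dyck paths: 252 - 210.
(These counts are the Catalan numbers.)

Final answer: C_{5} = 42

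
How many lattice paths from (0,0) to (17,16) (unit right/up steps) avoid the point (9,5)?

Total paths to (17,16): C(33,16) = 1166803110.
Paths through (9,5): C(14,5) x C(19,11) = 151315164.
Avoiding (9,5): 1166803110 - 151315164.

Final answer: 1015487946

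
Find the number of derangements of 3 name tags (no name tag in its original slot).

Derangements satisfy D(n) = (n-1)(D(n-1) + D(n-2)), starting from D(0)=1, D(1)=0.
D(2) = 1 x (0 + 1) = 1
D(3) = 2 x (D(2) + D(1)) = 2 x (1 + 0)

Final answer: D(3) = 2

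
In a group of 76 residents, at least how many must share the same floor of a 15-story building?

There are 15 possible values for floor of a 15-story building. With 76 residents and 15 categories, by pigeonhole: ceiling(76/15).

Final answer: 6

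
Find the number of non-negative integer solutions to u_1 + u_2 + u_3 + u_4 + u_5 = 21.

Stars and bars with 21 stars and 4 bars:
C(21+5-1, 5-1) = C(25,4).

Final answer: C(25,4) = 12650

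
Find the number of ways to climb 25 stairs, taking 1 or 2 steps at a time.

Condition on the final move: it is a 1-step (f(n-1) ways to get there) or a 2-step (f(n-2) ways), so f(n) = f(n-1) + f(n-2), with f(1)=1, f(2)=2.
Computing successive values: f(1)=1, f(2)=2, f(3)=3, f(4)=5, f(5)=8, f(6)=13, f(7)=21, f(8)=34, f(9)=55, f(10)=89, f(11)=144, f(12)=233, f(13)=377, f(14)=610, f(15)=987, f(16)=1597, f(17)=2584, f(18)=4181, f(19)=6765, f(20)=10946, f(21)=17711, f(22)=28657, f(23)=46368, f(24)=75025, f(25)=121393.

Final answer: 121393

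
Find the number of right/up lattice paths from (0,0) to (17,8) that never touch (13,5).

Total paths to (17,8): C(25,8) = 1081575.
Paths through (13,5): C(18,5) x C(7,3) = 299880.
Avoiding (13,5): 1081575 - 299880.

Final answer: 781695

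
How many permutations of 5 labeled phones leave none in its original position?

D(n) = (n-1)(D(n-1) + D(n-2)), D(0)=1, D(1)=0.
D(2) = 1 x (0 + 1) = 1
D(3) = 2 x (1 + 0) = 2
D(4) = 3 x (2 + 1) = 9
D(5) = 4 x (D(4) + D(3)) = 4 x (9 + 2)

Final answer: D(5) = 44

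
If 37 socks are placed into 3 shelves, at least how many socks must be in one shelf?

By the pigeonhole principle: ceiling(37/3).

Final answer: 13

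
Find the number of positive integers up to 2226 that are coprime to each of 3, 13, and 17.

|div by 3|=742, |div by 13|=171, |div by 17|=130.
|div by 3&13|=57, |div by 3&17|=43, |div by 13&17|=10, |div by all|=3.
By inclusion-exclusion, divisible by at least one: 742+171+130-57-43-10+3 = 936.
Not divisible by any: 2226 - 936.

Final answer: 1290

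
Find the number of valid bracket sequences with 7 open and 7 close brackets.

This is counted by the nth Catalan number C_n. Here n = 7 (pairs).
C_n = C(2n,n) - C(2n,n+1), so C_{7} = C(14,7) - C(14,8) = 3432 - 3003.

Final answer: C_{7} = 429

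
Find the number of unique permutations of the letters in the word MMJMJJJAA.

Letters (A:2, J:4, M:3). Total letters: 9.
Permutations = 9!/(4! x 3! x 2!).

Final answer: 1260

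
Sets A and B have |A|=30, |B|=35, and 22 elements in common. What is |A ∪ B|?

|A union B| = |A| + |B| - |A intersect B| = 30 + 35 - 22.

Final answer: 43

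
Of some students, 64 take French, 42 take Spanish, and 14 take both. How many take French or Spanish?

|A union B| = |A| + |B| - |A intersect B| = 64 + 42 - 14.

Final answer: 92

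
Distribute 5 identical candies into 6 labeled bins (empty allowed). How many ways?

Stars and bars: C(n+k-1, k-1) = C(10,5).

Final answer: C(10,5) = 252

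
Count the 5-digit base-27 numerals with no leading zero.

Leading digit: 26 options (nonzero). Other 4 digit(s): 27 options each.
Total: 26 x 27^4.

Final answer: 13817466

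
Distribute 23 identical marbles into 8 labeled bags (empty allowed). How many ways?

Stars and bars: C(n+k-1, k-1) = C(30,7).

Final answer: C(30,7) = 2035800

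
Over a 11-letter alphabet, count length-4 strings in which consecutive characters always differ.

Let g(n) count such strings. g(1) = 11, and each valid string of length n-1 extends in 10 ways (any symbol but the last), so g(n) = 10 g(n-1).
Total: g(4) = 11 x 10^3.

Final answer: 11 x 10^{3} = 11000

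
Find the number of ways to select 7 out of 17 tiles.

C(17,7) = 17!/(7! x (17-7)!).

Final answer: C(17,7) = 19448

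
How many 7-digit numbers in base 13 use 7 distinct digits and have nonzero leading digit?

The leading digit has 12 choices (anything but zero); the next has 12 (anything but the first), then 11, and so on, one fewer each time.
Total: 12 x 12 x 11 x 10 x 9 x 8 x 7.

Final answer: 7983360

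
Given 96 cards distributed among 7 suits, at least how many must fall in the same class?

By pigeonhole with 96 objects and 7 categories: ceiling(96/7).

Final answer: 14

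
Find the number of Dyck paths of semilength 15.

Total monotonic paths to (15,15): C(30,15) = 155117520.
Paths that cross above y=x (reflection bijection): C(30,16) = 145422675.
Valid Dyck paths: 155117520 - 145422675.
(These counts are the Catalan numbers.)

Final answer: C_{15} = 9694845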